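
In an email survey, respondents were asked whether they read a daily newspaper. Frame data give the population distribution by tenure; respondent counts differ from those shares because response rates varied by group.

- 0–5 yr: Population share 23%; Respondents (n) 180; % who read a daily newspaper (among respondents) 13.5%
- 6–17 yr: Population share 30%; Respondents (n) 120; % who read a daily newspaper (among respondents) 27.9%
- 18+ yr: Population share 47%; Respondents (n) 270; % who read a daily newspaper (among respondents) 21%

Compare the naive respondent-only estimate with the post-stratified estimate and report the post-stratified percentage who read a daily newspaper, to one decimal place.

Unadjusted (pooled respondent) estimate weights by respondent counts:
  (180/570)×13.5 + (120/570)×27.9 + (270/570)×21 = 20.0842%
Reweighting by population tenure shares:
  0.23×13.5 + 0.3×27.9 + 0.47×21 = 21.345%

21.3%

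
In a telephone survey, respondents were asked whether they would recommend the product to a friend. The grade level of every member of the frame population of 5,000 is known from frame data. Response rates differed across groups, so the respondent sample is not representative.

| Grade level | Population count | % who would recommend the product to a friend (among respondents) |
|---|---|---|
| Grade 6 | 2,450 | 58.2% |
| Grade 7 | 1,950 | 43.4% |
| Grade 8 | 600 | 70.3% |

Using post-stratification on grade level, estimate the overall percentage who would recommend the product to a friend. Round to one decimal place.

Reweight to the known grade level distribution:
  Grade 6: (2,450/5,000) × 58.2 = 28.518
  Grade 7: (1,950/5,000) × 43.4 = 16.926
  Grade 8: (600/5,000) × 70.3 = 8.436
Post-stratified estimate = 53.88 → 53.9%.

53.9%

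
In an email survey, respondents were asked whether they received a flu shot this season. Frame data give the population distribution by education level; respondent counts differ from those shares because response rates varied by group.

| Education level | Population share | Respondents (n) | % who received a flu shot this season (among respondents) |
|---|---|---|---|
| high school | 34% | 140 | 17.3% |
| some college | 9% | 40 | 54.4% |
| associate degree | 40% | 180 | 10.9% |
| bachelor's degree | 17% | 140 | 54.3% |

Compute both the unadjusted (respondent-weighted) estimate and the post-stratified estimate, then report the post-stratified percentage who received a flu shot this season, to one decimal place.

Naive respondent-only estimate (weights = respondent counts):
  (140/500)×17.3 + (40/500)×54.4 + (180/500)×10.9 + (140/500)×54.3 = 28.324%
Post-stratifying to population shares instead:
  0.34×17.3 + 0.09×54.4 + 0.4×10.9 + 0.17×54.3 = 24.369%

24.4%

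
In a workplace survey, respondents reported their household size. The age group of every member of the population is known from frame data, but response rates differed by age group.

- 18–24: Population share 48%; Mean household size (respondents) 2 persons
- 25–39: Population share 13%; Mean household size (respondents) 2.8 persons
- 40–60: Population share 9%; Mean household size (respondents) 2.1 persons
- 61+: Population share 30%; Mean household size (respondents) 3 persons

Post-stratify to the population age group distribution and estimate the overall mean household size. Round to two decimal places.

2.41

Weight each group's respondent value by its population share:
  18–24: 0.48 × 2 = 0.96
  25–39: 0.13 × 2.8 = 0.364
  40–60: 0.09 × 2.1 = 0.189
  61+: 0.3 × 3 = 0.9
Post-stratified estimate = 2.413 → 2.41.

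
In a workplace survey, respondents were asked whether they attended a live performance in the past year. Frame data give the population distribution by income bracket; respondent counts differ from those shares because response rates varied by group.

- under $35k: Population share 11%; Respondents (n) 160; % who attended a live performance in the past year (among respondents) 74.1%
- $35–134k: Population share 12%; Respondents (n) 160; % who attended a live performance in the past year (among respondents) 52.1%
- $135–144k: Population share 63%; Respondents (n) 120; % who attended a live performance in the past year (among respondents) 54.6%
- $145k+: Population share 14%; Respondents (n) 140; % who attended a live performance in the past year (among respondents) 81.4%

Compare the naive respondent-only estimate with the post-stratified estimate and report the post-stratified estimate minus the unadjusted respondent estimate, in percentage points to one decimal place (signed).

Naive respondent-only estimate (weights = respondent counts):
  (160/580)×74.1 + (160/580)×52.1 + (120/580)×54.6 + (140/580)×81.4 = 65.7586%
Reweighting by population income bracket shares:
  0.11×74.1 + 0.12×52.1 + 0.63×54.6 + 0.14×81.4 = 60.197%
Difference = 60.197 − 65.7586 = -5.5616 pp.

-5.6 percentage points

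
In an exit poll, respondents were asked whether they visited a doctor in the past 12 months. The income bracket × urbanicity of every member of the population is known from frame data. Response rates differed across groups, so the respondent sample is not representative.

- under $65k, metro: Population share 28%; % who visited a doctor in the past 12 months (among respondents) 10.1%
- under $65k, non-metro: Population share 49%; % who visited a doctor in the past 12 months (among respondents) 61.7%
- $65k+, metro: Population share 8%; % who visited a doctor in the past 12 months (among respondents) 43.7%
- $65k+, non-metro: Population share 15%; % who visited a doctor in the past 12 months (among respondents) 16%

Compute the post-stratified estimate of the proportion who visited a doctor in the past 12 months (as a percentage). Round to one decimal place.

Each cell contributes population-share × respondent value:
  under $65k, metro: 0.28 × 10.1 = 2.828
  under $65k, non-metro: 0.49 × 61.7 = 30.233
  $65k+, metro: 0.08 × 43.7 = 3.496
  $65k+, non-metro: 0.15 × 16 = 2.4
Post-stratified estimate = 38.957 → 39.0%.

39.0%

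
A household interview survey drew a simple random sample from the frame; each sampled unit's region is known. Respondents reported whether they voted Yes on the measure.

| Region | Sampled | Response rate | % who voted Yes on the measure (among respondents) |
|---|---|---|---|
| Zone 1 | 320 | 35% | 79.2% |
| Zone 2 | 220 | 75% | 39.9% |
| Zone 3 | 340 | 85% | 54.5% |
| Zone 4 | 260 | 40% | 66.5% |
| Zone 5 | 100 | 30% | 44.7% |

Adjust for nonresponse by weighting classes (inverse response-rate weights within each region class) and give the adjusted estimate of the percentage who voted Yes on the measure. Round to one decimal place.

60.0%

Weighting each respondent by the inverse class response rate inflates each class back to its sampled size, so the class weight is n_sampled:
  Zone 1: 320 × 79.2 = 25,344
  Zone 2: 220 × 39.9 = 8778
  Zone 3: 340 × 54.5 = 18,530
  Zone 4: 260 × 66.5 = 17,290
  Zone 5: 100 × 44.7 = 4470
Adjusted estimate = 74,412 / 1,240 = 60.0097 → 60.0%.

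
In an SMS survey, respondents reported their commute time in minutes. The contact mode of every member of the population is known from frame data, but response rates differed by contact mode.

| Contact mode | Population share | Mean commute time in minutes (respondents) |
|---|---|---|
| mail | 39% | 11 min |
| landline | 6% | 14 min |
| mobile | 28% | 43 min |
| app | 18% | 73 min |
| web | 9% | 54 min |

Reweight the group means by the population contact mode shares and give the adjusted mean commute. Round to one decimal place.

Each cell contributes population-share × respondent value:
  mail: 0.39 × 11 = 4.29
  landline: 0.06 × 14 = 0.84
  mobile: 0.28 × 43 = 12.04
  app: 0.18 × 73 = 13.14
  web: 0.09 × 54 = 4.86
Post-stratified estimate = 35.17 → 35.2.

35.2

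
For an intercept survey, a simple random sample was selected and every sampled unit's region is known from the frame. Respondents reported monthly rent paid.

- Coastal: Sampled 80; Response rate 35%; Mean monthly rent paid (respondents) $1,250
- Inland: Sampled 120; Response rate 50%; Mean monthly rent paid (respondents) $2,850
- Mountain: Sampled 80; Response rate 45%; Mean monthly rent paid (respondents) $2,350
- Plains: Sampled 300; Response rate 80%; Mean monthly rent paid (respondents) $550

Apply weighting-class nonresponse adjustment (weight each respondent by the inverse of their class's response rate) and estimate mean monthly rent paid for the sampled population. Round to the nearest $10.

Inverse-response-rate weighting restores each class to its sampled count, so class totals weight by n_sampled:
  Coastal: 80 × 1250 = 100,000
  Inland: 120 × 2850 = 342,000
  Mountain: 80 × 2350 = 188,000
  Plains: 300 × 550 = 165,000
Adjusted estimate = 795,000 / 580 = 1370.69 → $1,370.

$1,370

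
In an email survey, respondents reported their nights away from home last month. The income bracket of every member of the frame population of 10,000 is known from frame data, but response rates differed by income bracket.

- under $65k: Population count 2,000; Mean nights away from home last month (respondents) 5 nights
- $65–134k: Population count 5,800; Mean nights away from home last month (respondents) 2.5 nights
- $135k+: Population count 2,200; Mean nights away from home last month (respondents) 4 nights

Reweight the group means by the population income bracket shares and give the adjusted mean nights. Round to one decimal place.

Reweight to the known income bracket distribution:
  under $65k: (2,000/10,000) × 5 = 1
  $65–134k: (5,800/10,000) × 2.5 = 1.45
  $135k+: (2,200/10,000) × 4 = 0.88
Post-stratified estimate = 3.33 → 3.3.

3.3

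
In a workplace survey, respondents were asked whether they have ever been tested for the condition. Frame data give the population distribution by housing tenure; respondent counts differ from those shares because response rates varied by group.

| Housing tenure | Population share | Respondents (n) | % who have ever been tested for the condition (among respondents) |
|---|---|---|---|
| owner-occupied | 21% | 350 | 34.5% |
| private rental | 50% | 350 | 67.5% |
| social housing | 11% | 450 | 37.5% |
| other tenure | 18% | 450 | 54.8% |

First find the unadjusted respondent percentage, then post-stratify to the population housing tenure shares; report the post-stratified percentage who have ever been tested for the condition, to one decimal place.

55.0%

Unadjusted (pooled respondent) estimate weights by respondent counts:
  (350/1600)×34.5 + (350/1600)×67.5 + (450/1600)×37.5 + (450/1600)×54.8 = 48.2719%
Post-stratifying to population shares instead:
  0.21×34.5 + 0.5×67.5 + 0.11×37.5 + 0.18×54.8 = 54.984%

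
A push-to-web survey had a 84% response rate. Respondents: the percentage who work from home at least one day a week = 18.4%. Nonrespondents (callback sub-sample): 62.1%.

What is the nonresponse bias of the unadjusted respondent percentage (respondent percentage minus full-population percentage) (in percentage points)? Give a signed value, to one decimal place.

Nonresponse fraction = 1 − 0.84 = 0.16.
Bias = (nonresponse fraction) × (respondent percentage − nonrespondent percentage)
     = 0.16 × (18.4 − 62.1) = 0.16 × -43.7 = -6.992.

-7.0 percentage points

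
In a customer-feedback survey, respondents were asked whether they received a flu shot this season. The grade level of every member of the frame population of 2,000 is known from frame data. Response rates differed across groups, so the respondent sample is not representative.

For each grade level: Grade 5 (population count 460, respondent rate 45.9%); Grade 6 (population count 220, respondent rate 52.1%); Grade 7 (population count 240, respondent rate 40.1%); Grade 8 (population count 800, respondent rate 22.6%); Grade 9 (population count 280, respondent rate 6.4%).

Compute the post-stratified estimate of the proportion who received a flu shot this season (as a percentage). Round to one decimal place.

Each cell contributes population-share × respondent value:
  Grade 5: (460/2,000) × 45.9 = 10.557
  Grade 6: (220/2,000) × 52.1 = 5.731
  Grade 7: (240/2,000) × 40.1 = 4.812
  Grade 8: (800/2,000) × 22.6 = 9.04
  Grade 9: (280/2,000) × 6.4 = 0.896
Post-stratified estimate = 31.036 → 31.0%.

31.0%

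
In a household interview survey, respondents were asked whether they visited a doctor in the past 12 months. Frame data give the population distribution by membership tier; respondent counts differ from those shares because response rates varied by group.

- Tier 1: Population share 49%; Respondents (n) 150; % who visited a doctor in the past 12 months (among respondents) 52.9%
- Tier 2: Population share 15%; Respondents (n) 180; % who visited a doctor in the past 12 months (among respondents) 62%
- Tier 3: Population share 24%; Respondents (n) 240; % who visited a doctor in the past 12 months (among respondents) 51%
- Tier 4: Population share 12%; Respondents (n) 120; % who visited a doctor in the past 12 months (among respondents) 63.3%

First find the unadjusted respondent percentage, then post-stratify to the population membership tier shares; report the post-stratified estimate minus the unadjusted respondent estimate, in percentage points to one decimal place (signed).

-1.4 percentage points

Naive respondent-only estimate (weights = respondent counts):
  (150/690)×52.9 + (180/690)×62 + (240/690)×51 + (120/690)×63.3 = 56.4217%
Post-stratifying to population shares instead:
  0.49×52.9 + 0.15×62 + 0.24×51 + 0.12×63.3 = 55.057%
Difference = 55.057 − 56.4217 = -1.3647 pp.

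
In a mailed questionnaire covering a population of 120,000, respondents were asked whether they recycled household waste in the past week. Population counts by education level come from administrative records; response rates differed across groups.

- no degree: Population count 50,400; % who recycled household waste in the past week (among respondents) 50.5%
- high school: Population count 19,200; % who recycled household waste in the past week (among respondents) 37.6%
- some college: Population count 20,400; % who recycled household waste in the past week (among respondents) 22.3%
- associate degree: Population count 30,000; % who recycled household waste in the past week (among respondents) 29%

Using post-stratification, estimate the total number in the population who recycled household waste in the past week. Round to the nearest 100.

45,900

Apply each group's respondent rate to its population count:
  no degree: 50,400 × 50.5% = 25,452
  high school: 19,200 × 37.6% = 7219.2
  some college: 20,400 × 22.3% = 4549.2
  associate degree: 30,000 × 29% = 8700
Estimated total = 45920.4 → 45,900.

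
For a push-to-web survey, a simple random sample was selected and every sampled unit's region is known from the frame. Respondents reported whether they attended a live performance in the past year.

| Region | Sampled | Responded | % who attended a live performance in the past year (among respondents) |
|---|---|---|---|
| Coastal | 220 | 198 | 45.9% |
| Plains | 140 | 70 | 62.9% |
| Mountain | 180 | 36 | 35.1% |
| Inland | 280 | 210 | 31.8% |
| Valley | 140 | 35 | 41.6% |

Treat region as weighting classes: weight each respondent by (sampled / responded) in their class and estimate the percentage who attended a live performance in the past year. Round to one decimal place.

41.6%

Class response rates: Coastal 198/220 = 90%, Plains 70/140 = 50%, Mountain 36/180 = 20%, Inland 210/280 = 75%, Valley 35/140 = 25%.
Inverse-response-rate weighting restores each class to its sampled count, so class totals weight by n_sampled:
  Coastal: 220 × 45.9 = 10,098
  Plains: 140 × 62.9 = 8806
  Mountain: 180 × 35.1 = 6318
  Inland: 280 × 31.8 = 8904
  Valley: 140 × 41.6 = 5824
Adjusted estimate = 39,950 / 960 = 41.6146 → 41.6%.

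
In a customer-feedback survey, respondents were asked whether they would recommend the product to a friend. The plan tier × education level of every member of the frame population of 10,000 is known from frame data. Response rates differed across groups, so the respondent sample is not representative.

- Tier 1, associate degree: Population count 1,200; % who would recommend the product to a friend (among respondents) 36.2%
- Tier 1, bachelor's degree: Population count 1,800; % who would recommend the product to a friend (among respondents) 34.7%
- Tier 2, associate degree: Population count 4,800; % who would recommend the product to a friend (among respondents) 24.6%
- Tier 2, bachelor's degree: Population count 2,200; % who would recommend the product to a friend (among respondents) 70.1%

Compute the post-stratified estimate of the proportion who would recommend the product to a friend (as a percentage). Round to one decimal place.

37.8%

Reweight to the known plan tier × education level distribution:
  Tier 1, associate degree: (1,200/10,000) × 36.2 = 4.344
  Tier 1, bachelor's degree: (1,800/10,000) × 34.7 = 6.246
  Tier 2, associate degree: (4,800/10,000) × 24.6 = 11.808
  Tier 2, bachelor's degree: (2,200/10,000) × 70.1 = 15.422
Post-stratified estimate = 37.82 → 37.8%.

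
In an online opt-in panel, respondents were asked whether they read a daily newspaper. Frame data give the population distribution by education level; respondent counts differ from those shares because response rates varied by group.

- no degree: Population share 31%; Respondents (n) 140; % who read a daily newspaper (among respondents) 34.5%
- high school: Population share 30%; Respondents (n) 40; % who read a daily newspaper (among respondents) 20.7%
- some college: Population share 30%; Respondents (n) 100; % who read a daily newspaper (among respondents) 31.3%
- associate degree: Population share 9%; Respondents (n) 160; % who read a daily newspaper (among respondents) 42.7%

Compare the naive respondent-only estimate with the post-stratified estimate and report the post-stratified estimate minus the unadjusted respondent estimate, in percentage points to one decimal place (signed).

-5.4 percentage points

Without adjustment, the pooled respondent share is:
  (140/440)×34.5 + (40/440)×20.7 + (100/440)×31.3 + (160/440)×42.7 = 35.5%
Post-stratifying to population shares instead:
  0.31×34.5 + 0.3×20.7 + 0.3×31.3 + 0.09×42.7 = 30.138%
Difference = 30.138 − 35.5 = -5.362 pp.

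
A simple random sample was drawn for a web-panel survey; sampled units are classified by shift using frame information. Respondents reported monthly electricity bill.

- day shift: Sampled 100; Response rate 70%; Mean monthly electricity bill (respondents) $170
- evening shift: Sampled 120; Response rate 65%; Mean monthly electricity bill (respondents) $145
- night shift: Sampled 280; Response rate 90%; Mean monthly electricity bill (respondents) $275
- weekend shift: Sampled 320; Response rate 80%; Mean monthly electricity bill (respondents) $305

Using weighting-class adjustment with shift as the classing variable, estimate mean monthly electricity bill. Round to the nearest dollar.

$255

Inverse-response-rate weighting restores each class to its sampled count, so class totals weight by n_sampled:
  day shift: 100 × 170 = 17,000
  evening shift: 120 × 145 = 17,400
  night shift: 280 × 275 = 77,000
  weekend shift: 320 × 305 = 97,600
Adjusted estimate = 209,000 / 820 = 254.878 → $255.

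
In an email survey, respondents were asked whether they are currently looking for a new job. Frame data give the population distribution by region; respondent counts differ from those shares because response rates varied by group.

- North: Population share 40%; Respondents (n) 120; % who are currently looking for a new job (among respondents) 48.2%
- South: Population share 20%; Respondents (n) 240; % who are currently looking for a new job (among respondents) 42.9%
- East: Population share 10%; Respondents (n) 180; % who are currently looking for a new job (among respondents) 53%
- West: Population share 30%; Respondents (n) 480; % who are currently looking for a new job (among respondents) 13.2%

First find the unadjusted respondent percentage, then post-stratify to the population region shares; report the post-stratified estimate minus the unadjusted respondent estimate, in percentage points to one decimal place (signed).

Without adjustment, the pooled respondent share is:
  (120/1020)×48.2 + (240/1020)×42.9 + (180/1020)×53 + (480/1020)×13.2 = 31.3294%
Reweighting by population region shares:
  0.4×48.2 + 0.2×42.9 + 0.1×53 + 0.3×13.2 = 37.12%
Difference = 37.12 − 31.3294 = 5.7906 pp.

+5.8 percentage points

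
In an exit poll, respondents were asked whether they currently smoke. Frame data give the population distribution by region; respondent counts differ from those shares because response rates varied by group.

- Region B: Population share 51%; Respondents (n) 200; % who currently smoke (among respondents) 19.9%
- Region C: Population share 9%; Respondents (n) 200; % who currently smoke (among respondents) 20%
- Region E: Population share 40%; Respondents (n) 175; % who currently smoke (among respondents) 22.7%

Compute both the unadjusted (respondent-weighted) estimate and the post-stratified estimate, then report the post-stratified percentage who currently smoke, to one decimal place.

Unadjusted (pooled respondent) estimate weights by respondent counts:
  (200/575)×19.9 + (200/575)×20 + (175/575)×22.7 = 20.787%
Post-stratified estimate weights by population shares:
  0.51×19.9 + 0.09×20 + 0.4×22.7 = 21.029%

21.0%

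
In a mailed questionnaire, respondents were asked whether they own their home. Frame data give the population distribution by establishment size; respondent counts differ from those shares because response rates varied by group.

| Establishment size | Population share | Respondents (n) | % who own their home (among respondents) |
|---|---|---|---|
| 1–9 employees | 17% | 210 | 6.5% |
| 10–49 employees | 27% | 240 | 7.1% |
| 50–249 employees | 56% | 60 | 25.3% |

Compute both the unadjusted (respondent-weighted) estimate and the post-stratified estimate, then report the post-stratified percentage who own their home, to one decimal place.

17.2%

Naive respondent-only estimate (weights = respondent counts):
  (210/510)×6.5 + (240/510)×7.1 + (60/510)×25.3 = 8.9941%
Reweighting by population establishment size shares:
  0.17×6.5 + 0.27×7.1 + 0.56×25.3 = 17.19%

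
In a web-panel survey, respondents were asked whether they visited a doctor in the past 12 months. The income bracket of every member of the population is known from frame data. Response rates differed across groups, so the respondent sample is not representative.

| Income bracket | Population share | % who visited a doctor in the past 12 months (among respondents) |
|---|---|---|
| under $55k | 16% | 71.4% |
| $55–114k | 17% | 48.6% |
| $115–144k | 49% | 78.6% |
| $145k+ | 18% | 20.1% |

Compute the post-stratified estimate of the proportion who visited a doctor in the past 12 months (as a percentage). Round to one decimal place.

Post-stratification weights by population share, not respondent share:
  under $55k: 0.16 × 71.4 = 11.424
  $55–114k: 0.17 × 48.6 = 8.262
  $115–144k: 0.49 × 78.6 = 38.514
  $145k+: 0.18 × 20.1 = 3.618
Post-stratified estimate = 61.818 → 61.8%.

61.8%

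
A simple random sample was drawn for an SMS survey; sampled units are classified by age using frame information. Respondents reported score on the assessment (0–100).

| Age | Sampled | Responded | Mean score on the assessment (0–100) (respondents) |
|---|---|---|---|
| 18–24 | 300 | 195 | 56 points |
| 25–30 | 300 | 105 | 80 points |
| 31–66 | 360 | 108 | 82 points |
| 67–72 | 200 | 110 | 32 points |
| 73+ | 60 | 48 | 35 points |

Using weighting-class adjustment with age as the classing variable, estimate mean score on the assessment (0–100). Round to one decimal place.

Response rates by class: 18–24 195/300 = 65%, 25–30 105/300 = 35%, 31–66 108/360 = 30%, 67–72 110/200 = 55%, 73+ 48/60 = 80%.
Inverse-response-rate weighting restores each class to its sampled count, so class totals weight by n_sampled:
  18–24: 300 × 56 = 16,800
  25–30: 300 × 80 = 24,000
  31–66: 360 × 82 = 29,520
  67–72: 200 × 32 = 6400
  73+: 60 × 35 = 2100
Adjusted estimate = 78,820 / 1,220 = 64.6066 → 64.6.

64.6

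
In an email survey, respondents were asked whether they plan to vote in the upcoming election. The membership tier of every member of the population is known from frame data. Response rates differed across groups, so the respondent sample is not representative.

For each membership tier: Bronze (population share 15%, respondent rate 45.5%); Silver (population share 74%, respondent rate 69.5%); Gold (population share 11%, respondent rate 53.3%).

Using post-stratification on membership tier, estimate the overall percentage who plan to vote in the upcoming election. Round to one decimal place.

64.1%

Weight each group's respondent value by its population share:
  Bronze: 0.15 × 45.5 = 6.825
  Silver: 0.74 × 69.5 = 51.43
  Gold: 0.11 × 53.3 = 5.863
Post-stratified estimate = 64.118 → 64.1%.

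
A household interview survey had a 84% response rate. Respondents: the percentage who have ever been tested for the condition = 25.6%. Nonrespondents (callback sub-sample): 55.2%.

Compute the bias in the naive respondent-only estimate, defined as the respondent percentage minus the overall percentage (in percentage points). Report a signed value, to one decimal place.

Nonresponse fraction = 1 − 0.84 = 0.16.
Bias = (nonresponse fraction) × (respondent percentage − nonrespondent percentage)
     = 0.16 × (25.6 − 55.2) = 0.16 × -29.6 = -4.736.

-4.7 percentage points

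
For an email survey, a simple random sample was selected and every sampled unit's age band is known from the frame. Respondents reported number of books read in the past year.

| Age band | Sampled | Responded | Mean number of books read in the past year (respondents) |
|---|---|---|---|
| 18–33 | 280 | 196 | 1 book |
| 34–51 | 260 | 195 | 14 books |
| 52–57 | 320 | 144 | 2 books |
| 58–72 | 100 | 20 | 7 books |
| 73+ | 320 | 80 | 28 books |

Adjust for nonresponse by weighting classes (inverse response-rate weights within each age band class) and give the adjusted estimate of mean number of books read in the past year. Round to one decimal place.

Class response rates: 18–33 196/280 = 70%, 34–51 195/260 = 75%, 52–57 144/320 = 45%, 58–72 20/100 = 20%, 73+ 80/320 = 25%.
Each respondent's weight = sampled/responded in their class; summing within a class gives n_sampled, so:
  18–33: 280 × 1 = 280
  34–51: 260 × 14 = 3640
  52–57: 320 × 2 = 640
  58–72: 100 × 7 = 700
  73+: 320 × 28 = 8960
Adjusted estimate = 14,220 / 1,280 = 11.1094 → 11.1.

11.1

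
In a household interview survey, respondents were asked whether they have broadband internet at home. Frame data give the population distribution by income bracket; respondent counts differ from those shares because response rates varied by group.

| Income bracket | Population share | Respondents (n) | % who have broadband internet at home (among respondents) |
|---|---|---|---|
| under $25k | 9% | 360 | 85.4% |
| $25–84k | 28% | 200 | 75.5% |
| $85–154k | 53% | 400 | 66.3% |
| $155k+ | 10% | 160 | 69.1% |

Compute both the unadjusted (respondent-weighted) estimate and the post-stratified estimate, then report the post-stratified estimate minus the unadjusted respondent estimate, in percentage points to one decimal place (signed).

-3.6 percentage points

Unadjusted (pooled respondent) estimate weights by respondent counts:
  (360/1120)×85.4 + (200/1120)×75.5 + (400/1120)×66.3 + (160/1120)×69.1 = 74.4821%
Post-stratified estimate weights by population shares:
  0.09×85.4 + 0.28×75.5 + 0.53×66.3 + 0.1×69.1 = 70.875%
Difference = 70.875 − 74.4821 = -3.6071 pp.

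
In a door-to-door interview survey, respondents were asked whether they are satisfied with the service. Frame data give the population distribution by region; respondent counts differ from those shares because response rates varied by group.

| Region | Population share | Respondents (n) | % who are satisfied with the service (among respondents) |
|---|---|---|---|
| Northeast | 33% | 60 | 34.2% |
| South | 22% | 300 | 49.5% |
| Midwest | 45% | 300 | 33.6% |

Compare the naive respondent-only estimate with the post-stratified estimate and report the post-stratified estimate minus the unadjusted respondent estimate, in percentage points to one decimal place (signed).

-3.6 percentage points

Naive respondent-only estimate (weights = respondent counts):
  (60/660)×34.2 + (300/660)×49.5 + (300/660)×33.6 = 40.8818%
Post-stratifying to population shares instead:
  0.33×34.2 + 0.22×49.5 + 0.45×33.6 = 37.296%
Difference = 37.296 − 40.8818 = -3.5858 pp.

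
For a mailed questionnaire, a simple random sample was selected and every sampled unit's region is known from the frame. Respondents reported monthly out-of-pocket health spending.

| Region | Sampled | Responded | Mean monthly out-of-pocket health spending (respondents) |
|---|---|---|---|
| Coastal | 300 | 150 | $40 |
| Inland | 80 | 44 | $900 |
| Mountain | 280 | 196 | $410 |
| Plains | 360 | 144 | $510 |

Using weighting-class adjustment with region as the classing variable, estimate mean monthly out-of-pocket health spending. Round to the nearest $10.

Response rates by class: Coastal 150/300 = 50%, Inland 44/80 = 55%, Mountain 196/280 = 70%, Plains 144/360 = 40%.
Each respondent's weight = sampled/responded in their class; summing within a class gives n_sampled, so:
  Coastal: 300 × 40 = 12,000
  Inland: 80 × 900 = 72,000
  Mountain: 280 × 410 = 114,800
  Plains: 360 × 510 = 183,600
Adjusted estimate = 382,400 / 1,020 = 374.902 → $370.

$370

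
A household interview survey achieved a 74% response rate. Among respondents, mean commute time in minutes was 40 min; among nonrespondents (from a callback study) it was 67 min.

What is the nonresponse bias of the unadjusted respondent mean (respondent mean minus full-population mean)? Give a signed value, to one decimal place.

Nonresponse fraction = 1 − 0.74 = 0.26.
Bias = (nonresponse fraction) × (respondent mean − nonrespondent mean)
     = 0.26 × (40 − 67) = 0.26 × -27 = -7.02.

-7.0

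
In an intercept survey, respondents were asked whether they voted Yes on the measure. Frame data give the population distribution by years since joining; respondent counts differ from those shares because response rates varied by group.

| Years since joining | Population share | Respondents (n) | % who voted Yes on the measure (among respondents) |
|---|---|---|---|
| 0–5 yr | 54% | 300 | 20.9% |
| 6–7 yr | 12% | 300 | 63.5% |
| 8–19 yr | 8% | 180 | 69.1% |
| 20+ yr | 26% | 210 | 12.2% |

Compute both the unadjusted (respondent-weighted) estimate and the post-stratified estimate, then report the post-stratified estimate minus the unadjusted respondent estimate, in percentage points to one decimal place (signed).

Without adjustment, the pooled respondent share is:
  (300/990)×20.9 + (300/990)×63.5 + (180/990)×69.1 + (210/990)×12.2 = 40.7273%
Reweighting by population years since joining shares:
  0.54×20.9 + 0.12×63.5 + 0.08×69.1 + 0.26×12.2 = 27.606%
Difference = 27.606 − 40.7273 = -13.1213 pp.

-13.1 percentage points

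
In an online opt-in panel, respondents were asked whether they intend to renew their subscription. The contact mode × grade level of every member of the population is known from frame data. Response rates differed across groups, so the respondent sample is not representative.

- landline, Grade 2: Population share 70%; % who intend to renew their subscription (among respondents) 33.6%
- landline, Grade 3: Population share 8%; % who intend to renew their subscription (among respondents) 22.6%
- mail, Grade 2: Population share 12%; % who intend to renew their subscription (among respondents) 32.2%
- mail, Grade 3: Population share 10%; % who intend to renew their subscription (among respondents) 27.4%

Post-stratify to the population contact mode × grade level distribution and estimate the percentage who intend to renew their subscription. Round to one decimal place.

Post-stratification weights by population share, not respondent share:
  landline, Grade 2: 0.7 × 33.6 = 23.52
  landline, Grade 3: 0.08 × 22.6 = 1.808
  mail, Grade 2: 0.12 × 32.2 = 3.864
  mail, Grade 3: 0.1 × 27.4 = 2.74
Post-stratified estimate = 31.932 → 31.9%.

31.9%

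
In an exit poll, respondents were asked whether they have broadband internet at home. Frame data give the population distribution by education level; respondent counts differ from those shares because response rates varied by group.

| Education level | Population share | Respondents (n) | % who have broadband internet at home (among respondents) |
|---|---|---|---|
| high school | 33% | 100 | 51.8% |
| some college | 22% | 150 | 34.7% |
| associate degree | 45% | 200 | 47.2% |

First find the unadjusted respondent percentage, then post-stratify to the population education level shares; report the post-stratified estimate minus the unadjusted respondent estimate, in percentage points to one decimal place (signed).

+1.9 percentage points

Naive respondent-only estimate (weights = respondent counts):
  (100/450)×51.8 + (150/450)×34.7 + (200/450)×47.2 = 44.0556%
Post-stratifying to population shares instead:
  0.33×51.8 + 0.22×34.7 + 0.45×47.2 = 45.968%
Difference = 45.968 − 44.0556 = 1.9124 pp.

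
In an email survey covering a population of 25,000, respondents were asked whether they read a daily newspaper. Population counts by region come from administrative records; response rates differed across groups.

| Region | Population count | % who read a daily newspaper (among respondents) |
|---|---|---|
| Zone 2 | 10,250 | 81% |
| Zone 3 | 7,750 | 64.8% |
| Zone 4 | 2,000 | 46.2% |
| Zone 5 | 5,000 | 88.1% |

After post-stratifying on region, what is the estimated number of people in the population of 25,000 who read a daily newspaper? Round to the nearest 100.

18,700

Apply each group's respondent rate to its population count:
  Zone 2: 10,250 × 81% = 8302.5
  Zone 3: 7,750 × 64.8% = 5022
  Zone 4: 2,000 × 46.2% = 924
  Zone 5: 5,000 × 88.1% = 4405
Estimated total = 18653.5 → 18,700.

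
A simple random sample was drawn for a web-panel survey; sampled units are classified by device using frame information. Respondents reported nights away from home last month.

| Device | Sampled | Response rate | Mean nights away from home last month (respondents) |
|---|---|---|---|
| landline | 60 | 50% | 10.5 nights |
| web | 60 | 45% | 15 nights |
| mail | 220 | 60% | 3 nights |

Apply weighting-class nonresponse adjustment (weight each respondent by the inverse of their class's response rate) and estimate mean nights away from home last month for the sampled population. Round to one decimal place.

Weighting each respondent by the inverse class response rate inflates each class back to its sampled size, so the class weight is n_sampled:
  landline: 60 × 10.5 = 630
  web: 60 × 15 = 900
  mail: 220 × 3 = 660
Adjusted estimate = 2190 / 340 = 6.44118 → 6.4.

6.4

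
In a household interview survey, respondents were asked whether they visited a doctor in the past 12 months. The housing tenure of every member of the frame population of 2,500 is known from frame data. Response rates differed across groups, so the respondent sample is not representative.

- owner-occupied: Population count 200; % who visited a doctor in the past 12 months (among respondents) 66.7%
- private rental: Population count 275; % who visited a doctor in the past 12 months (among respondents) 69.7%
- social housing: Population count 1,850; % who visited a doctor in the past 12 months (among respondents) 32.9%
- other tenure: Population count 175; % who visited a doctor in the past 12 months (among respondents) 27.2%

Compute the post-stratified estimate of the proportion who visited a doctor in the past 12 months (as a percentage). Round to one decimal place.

Weight each group's respondent value by its population share:
  owner-occupied: (200/2,500) × 66.7 = 5.336
  private rental: (275/2,500) × 69.7 = 7.667
  social housing: (1,850/2,500) × 32.9 = 24.346
  other tenure: (175/2,500) × 27.2 = 1.904
Post-stratified estimate = 39.253 → 39.3%.

39.3%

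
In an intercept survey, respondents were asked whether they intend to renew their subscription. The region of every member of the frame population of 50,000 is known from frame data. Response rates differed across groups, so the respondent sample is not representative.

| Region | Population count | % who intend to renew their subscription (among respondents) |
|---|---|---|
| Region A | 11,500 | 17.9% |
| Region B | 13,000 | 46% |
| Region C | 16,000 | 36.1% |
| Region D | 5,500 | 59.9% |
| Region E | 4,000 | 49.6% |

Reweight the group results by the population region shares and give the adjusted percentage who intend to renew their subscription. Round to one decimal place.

Each cell contributes population-share × respondent value:
  Region A: (11,500/50,000) × 17.9 = 4.117
  Region B: (13,000/50,000) × 46 = 11.96
  Region C: (16,000/50,000) × 36.1 = 11.552
  Region D: (5,500/50,000) × 59.9 = 6.589
  Region E: (4,000/50,000) × 49.6 = 3.968
Post-stratified estimate = 38.186 → 38.2%.

38.2%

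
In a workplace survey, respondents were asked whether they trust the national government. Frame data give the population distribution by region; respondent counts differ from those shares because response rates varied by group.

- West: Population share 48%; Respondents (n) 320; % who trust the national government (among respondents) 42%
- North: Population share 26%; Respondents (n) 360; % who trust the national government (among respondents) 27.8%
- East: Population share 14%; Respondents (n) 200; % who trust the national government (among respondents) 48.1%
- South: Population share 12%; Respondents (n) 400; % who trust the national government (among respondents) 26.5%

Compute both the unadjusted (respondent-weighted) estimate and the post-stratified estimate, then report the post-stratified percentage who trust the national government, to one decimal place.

Naive respondent-only estimate (weights = respondent counts):
  (320/1280)×42 + (360/1280)×27.8 + (200/1280)×48.1 + (400/1280)×26.5 = 34.1156%
Post-stratifying to population shares instead:
  0.48×42 + 0.26×27.8 + 0.14×48.1 + 0.12×26.5 = 37.302%

37.3%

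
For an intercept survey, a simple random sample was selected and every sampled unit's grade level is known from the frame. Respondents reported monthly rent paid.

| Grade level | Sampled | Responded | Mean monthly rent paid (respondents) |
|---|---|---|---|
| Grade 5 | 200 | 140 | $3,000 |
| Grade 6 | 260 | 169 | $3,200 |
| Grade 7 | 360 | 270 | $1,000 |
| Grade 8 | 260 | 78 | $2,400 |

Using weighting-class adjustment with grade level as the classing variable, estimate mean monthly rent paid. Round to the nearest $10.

$2,240

Response rates by class: Grade 5 140/200 = 70%, Grade 6 169/260 = 65%, Grade 7 270/360 = 75%, Grade 8 78/260 = 30%.
Each respondent's weight = sampled/responded in their class; summing within a class gives n_sampled, so:
  Grade 5: 200 × 3000 = 600,000
  Grade 6: 260 × 3200 = 832,000
  Grade 7: 360 × 1000 = 360,000
  Grade 8: 260 × 2400 = 624,000
Adjusted estimate = 2,416,000 / 1,080 = 2237.04 → $2,240.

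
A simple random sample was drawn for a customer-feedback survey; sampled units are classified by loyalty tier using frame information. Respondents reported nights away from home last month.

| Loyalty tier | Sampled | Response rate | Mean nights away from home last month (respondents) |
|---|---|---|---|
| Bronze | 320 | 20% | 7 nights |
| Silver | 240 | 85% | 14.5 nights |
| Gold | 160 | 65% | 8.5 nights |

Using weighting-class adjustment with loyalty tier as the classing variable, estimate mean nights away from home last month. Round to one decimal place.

9.8

Weighting each respondent by the inverse class response rate inflates each class back to its sampled size, so the class weight is n_sampled:
  Bronze: 320 × 7 = 2240
  Silver: 240 × 14.5 = 3480
  Gold: 160 × 8.5 = 1360
Adjusted estimate = 7080 / 720 = 9.83333 → 9.8.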